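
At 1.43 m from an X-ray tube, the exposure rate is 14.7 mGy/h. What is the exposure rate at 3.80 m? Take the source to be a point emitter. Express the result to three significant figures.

2.08 mGy/h

Using I₁d₁² = I₂d₂², the rate at 3.80 m is
14.7 × (1.43/3.80)² = 14.7 × 0.1416 = 2.082 mGy/h.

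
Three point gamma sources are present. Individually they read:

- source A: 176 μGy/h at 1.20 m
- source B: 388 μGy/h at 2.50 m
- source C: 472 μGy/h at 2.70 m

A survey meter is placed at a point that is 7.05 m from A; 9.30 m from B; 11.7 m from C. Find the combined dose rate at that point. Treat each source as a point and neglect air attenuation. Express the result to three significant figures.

58.3 μGy/h

By superposition, sum each source's inverse-square contribution:
A: 176 × (1.20/7.05)² = 5.099 μGy/h
B: 388 × (2.50/9.30)² = 28.04 μGy/h
C: 472 × (2.70/11.7)² = 25.14 μGy/h
Total = 5.099 + 28.04 + 25.14 = 58.28 μGy/h.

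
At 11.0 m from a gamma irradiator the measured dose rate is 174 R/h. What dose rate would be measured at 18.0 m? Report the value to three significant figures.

65.0 R/h

Intensity scales as (d₁/d₂)², so scaling from 11.0 m to 18.0 m:
(11.0/18.0)² = 0.3735, so 174 × 0.3735 = 64.99 R/h.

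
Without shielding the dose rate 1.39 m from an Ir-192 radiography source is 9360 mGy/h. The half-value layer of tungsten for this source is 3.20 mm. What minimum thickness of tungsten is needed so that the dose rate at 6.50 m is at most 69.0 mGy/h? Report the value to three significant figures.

8.43 mm

At 6.50 m, distance alone gives (1.39/6.50)² = 0.04573, so 9360 × 0.04573 = 428.0 mGy/h.
Further attenuation needed: 428.0/69.0 = 6.203.
n = log₂(6.203) = 2.633 half-value layers.
Thickness = 2.633 × 3.20 mm = 8.426 mm.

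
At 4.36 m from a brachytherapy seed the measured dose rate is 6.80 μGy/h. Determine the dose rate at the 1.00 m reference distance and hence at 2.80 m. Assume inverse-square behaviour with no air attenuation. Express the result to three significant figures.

129 μGy/h; 16.5 μGy/h

Applying the 1/r² law,
At 1.00 m: 6.80 × (4.36/1.00)² = 6.80 × 19.01 = 129.3 μGy/h
At 2.80 m: 129.3 × (1.00/2.80)² = 129.3 × 0.1276 = 16.50 μGy/h.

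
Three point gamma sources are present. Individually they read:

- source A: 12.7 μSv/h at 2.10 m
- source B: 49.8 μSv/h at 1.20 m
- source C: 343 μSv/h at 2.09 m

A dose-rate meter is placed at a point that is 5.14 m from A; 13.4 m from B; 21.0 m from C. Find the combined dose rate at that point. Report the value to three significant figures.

5.92 μSv/h

Each source contributes Iᵢ·(dᵢ/rᵢ)²; contributions add.
A: 12.7 × (2.10/5.14)² = 2.120 μSv/h
B: 49.8 × (1.20/13.4)² = 0.3994 μSv/h
C: 343 × (2.09/21.0)² = 3.397 μSv/h
Total = 2.120 + 0.3994 + 3.397 = 5.916 μSv/h.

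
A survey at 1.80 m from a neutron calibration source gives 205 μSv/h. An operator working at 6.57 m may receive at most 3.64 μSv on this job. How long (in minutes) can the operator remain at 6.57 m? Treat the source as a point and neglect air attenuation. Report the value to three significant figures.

Since intensity falls as 1/r², rate at 6.57 m:
(1.80/6.57)² = 0.07506, so 205 × 0.07506 = 15.39 μSv/h.
Stay time = 3.64 μSv ÷ 15.39 μSv/h = 0.2365 h = 14.19 min.

14.2 min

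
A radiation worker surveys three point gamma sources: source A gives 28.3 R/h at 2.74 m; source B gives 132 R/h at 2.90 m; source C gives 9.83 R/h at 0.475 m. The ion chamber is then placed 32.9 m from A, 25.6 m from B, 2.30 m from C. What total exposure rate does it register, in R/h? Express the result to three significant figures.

Each source contributes Iᵢ·(dᵢ/rᵢ)²; contributions add.
A: 28.3 × (2.74/32.9)² = 0.1963 R/h
B: 132 × (2.90/25.6)² = 1.694 R/h
C: 9.83 × (0.475/2.30)² = 0.4193 R/h
Total = 0.1963 + 1.694 + 0.4193 = 2.310 R/h.

2.31 R/h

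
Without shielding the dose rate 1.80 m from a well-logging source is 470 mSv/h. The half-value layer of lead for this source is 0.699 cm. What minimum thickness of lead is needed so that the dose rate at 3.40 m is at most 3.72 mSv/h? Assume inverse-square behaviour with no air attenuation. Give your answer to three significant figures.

3.60 cm

At 3.40 m, distance alone gives 470 × (1.80/3.40)² = 470 × 0.2803 = 131.7 mSv/h.
Further attenuation needed: 131.7/3.72 = 35.40.
n = log₂(35.40) = 5.146 half-value layers.
Thickness = 5.146 × 0.699 cm = 3.597 cm.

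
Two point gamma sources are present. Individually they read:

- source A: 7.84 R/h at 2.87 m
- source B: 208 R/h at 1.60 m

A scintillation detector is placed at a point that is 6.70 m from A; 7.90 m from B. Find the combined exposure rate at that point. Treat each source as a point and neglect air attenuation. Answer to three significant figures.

9.97 R/h

By superposition, sum each source's inverse-square contribution:
A: 7.84 × (2.87/6.70)² = 1.439 R/h
B: 208 × (1.60/7.90)² = 8.532 R/h
Total = 1.439 + 8.532 = 9.971 R/h.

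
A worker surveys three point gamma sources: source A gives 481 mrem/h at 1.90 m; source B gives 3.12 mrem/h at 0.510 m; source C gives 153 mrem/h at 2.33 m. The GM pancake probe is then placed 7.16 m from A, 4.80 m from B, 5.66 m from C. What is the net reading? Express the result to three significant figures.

59.8 mrem/h

By superposition, sum each source's inverse-square contribution:
A: 481 × (1.90/7.16)² = 33.87 mrem/h
B: 3.12 × (0.510/4.80)² = 0.03522 mrem/h
C: 153 × (2.33/5.66)² = 25.93 mrem/h
Total = 33.87 + 0.03522 + 25.93 = 59.84 mrem/h.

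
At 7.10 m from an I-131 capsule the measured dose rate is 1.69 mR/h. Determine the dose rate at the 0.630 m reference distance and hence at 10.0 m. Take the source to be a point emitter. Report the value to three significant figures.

215 mR/h; 0.852 mR/h

Applying the 1/r² law,
At 0.630 m: (7.10/0.630)² = 127.0, so 1.69 × 127.0 = 214.6 mR/h
At 10.0 m: (0.630/10.0)² = 0.003969, so 214.6 × 0.003969 = 0.8517 mR/h.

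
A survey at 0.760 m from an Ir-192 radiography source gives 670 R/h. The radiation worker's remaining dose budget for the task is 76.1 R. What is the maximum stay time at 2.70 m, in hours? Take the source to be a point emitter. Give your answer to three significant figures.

1.43 h

Intensity scales as (d₁/d₂)², so rate at 2.70 m:
(0.760/2.70)² = 0.07923, so 670 × 0.07923 = 53.08 R/h.
Stay time = 76.1 R ÷ 53.08 R/h = 1.434 h.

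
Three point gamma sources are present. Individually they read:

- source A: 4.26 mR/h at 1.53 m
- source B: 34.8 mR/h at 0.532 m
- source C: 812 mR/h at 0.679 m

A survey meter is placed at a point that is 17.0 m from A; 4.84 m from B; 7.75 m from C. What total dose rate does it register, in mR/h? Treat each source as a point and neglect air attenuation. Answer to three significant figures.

By superposition, sum each source's inverse-square contribution:
A: 4.26 × (1.53/17.0)² = 0.03451 mR/h
B: 34.8 × (0.532/4.84)² = 0.4204 mR/h
C: 812 × (0.679/7.75)² = 6.233 mR/h
Total = 0.03451 + 0.4204 + 6.233 = 6.688 mR/h.

6.69 mR/h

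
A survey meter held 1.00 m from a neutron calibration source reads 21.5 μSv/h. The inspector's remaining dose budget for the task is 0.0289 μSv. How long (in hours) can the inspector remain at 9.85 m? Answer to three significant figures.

By the inverse-square law, rate at 9.85 m:
21.5 × (1.00/9.85)² = 21.5 × 0.01031 = 0.2217 μSv/h.
Stay time = 0.0289 μSv ÷ 0.2217 μSv/h = 0.1304 h.

0.130 h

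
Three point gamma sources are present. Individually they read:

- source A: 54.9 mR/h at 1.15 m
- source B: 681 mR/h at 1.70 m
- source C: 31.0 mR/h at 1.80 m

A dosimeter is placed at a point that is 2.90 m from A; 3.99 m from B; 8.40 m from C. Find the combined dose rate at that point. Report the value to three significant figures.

134 mR/h

Each source contributes Iᵢ·(dᵢ/rᵢ)²; contributions add.
A: 54.9 × (1.15/2.90)² = 8.633 mR/h
B: 681 × (1.70/3.99)² = 123.6 mR/h
C: 31.0 × (1.80/8.40)² = 1.423 mR/h
Total = 8.633 + 123.6 + 1.423 = 133.7 mR/h.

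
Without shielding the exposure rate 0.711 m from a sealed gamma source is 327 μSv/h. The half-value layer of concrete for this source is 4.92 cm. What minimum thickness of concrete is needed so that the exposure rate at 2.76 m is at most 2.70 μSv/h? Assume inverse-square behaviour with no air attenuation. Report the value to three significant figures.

14.8 cm

At 2.76 m, distance alone gives 327 × (0.711/2.76)² = 327 × 0.06636 = 21.70 μSv/h.
Further attenuation needed: 21.70/2.70 = 8.037.
n = log₂(8.037) = 3.007 half-value layers.
Thickness = 3.007 × 4.92 cm = 14.79 cm.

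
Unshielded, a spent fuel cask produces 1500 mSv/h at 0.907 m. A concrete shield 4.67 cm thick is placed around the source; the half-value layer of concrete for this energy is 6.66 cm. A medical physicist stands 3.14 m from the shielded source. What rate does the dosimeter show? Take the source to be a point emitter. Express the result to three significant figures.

77.0 mSv/h

Distance alone: 1500 × (0.907/3.14)² = 1500 × 0.08344 = 125.2 mSv/h.
Shield: 4.67/6.66 = 0.7012 half-value layers → attenuation 2^(−0.7012) = 0.6151.
Combined: 125.2 × 0.6151 = 77.01 mSv/h.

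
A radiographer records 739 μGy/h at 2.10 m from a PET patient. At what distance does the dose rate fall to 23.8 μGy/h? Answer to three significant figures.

Since intensity falls as 1/r², d₂ = d₁·√(I₁/I₂).
I₁/I₂ = 739/23.8 = 31.05, so d₂ = 2.10 × √31.05 = 11.70 m.

11.7 m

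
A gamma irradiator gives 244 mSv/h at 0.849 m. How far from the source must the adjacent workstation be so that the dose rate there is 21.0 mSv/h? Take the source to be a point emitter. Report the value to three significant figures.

Applying the 1/r² law, d₂ = d₁·√(I₁/I₂).
I₁/I₂ = 244/21.0 = 11.62, so d₂ = 0.849 × √11.62 = 2.894 m.

2.89 m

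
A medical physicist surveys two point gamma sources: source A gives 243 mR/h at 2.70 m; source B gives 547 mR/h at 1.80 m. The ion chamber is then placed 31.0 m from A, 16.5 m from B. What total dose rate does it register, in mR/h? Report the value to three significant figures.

By superposition, sum each source's inverse-square contribution:
A: 243 × (2.70/31.0)² = 1.843 mR/h
B: 547 × (1.80/16.5)² = 6.510 mR/h
Total = 1.843 + 6.510 = 8.353 mR/h.

8.35 mR/h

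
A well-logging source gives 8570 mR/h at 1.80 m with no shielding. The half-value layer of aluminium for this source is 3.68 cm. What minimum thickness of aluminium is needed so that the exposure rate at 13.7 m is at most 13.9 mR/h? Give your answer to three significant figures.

At 13.7 m, distance alone gives 8570 × (1.80/13.7)² = 8570 × 0.01726 = 147.9 mR/h.
Further attenuation needed: 147.9/13.9 = 10.64.
n = log₂(10.64) = 3.411 half-value layers.
Thickness = 3.411 × 3.68 cm = 12.55 cm.

12.6 cm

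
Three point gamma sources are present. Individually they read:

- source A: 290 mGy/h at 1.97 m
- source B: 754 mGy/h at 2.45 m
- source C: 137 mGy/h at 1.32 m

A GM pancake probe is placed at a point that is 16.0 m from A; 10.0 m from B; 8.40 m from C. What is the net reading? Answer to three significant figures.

53.0 mGy/h

Each source contributes Iᵢ·(dᵢ/rᵢ)²; contributions add.
A: 290 × (1.97/16.0)² = 4.396 mGy/h
B: 754 × (2.45/10.0)² = 45.26 mGy/h
C: 137 × (1.32/8.40)² = 3.383 mGy/h
Total = 4.396 + 45.26 + 3.383 = 53.04 mGy/h.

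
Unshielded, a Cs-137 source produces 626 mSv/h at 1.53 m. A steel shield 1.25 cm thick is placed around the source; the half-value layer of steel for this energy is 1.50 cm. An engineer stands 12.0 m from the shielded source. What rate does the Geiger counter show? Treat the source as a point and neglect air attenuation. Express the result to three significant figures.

Distance alone: (1.53/12.0)² = 0.01626, so 626 × 0.01626 = 10.18 mSv/h.
Shield: 1.25/1.50 = 0.8333 half-value layers → attenuation 2^(−0.8333) = 0.5612.
Combined: 10.18 × 0.5612 = 5.713 mSv/h.

5.71 mSv/h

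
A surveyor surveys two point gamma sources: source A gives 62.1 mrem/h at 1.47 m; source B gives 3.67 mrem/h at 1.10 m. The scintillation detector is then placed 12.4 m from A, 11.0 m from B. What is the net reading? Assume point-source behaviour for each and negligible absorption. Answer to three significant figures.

0.909 mrem/h

Each source contributes Iᵢ·(dᵢ/rᵢ)²; contributions add.
A: 62.1 × (1.47/12.4)² = 0.8727 mrem/h
B: 3.67 × (1.10/11.0)² = 0.03670 mrem/h
Total = 0.8727 + 0.03670 = 0.9094 mrem/h.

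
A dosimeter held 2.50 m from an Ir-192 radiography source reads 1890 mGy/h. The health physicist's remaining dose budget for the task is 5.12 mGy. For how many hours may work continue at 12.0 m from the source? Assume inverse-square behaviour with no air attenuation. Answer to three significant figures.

0.0624 h

Since intensity falls as 1/r², rate at 12.0 m:
(2.50/12.0)² = 0.04340, so 1890 × 0.04340 = 82.03 mGy/h.
Stay time = 5.12 mGy ÷ 82.03 mGy/h = 0.06242 h.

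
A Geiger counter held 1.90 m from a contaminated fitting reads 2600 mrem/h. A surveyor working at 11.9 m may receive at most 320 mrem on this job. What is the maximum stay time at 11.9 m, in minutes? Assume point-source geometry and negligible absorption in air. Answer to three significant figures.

290 min

By the inverse-square law, rate at 11.9 m:
(1.90/11.9)² = 0.02549, so 2600 × 0.02549 = 66.27 mrem/h.
Stay time = 320 mrem ÷ 66.27 mrem/h = 4.829 h = 289.7 min.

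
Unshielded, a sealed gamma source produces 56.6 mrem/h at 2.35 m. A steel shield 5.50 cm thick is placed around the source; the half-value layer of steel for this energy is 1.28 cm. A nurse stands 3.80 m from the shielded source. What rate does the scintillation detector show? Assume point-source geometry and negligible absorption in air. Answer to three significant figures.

Distance alone: 56.6 × (2.35/3.80)² = 56.6 × 0.3824 = 21.64 mrem/h.
Shield: 5.50/1.28 = 4.297 half-value layers → attenuation 2^(−4.297) = 0.05087.
Combined: 21.64 × 0.05087 = 1.101 mrem/h.

1.10 mrem/h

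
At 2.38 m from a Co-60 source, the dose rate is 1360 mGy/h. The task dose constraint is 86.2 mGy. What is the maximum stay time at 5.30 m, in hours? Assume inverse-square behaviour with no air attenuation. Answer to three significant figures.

0.314 h

Using I₁d₁² = I₂d₂², rate at 5.30 m:
(2.38/5.30)² = 0.2017, so 1360 × 0.2017 = 274.3 mGy/h.
Stay time = 86.2 mGy ÷ 274.3 mGy/h = 0.3143 h.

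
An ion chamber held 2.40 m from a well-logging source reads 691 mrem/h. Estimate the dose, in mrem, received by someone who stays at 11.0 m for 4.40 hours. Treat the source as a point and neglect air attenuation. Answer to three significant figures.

By the inverse-square law, rate at 11.0 m:
691 × (2.40/11.0)² = 691 × 0.04760 = 32.89 mrem/h.
Dose = rate × time = 32.89 mrem/h × 4.400 h = 144.7 mrem.

145 mrem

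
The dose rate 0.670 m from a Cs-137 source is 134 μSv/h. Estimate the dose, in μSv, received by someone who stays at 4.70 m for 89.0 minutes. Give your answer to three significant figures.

4.04 μSv

Intensity scales as (d₁/d₂)², so rate at 4.70 m:
134 × (0.670/4.70)² = 134 × 0.02032 = 2.723 μSv/h.
Dose = rate × time = 2.723 μSv/h × 1.483 h = 4.038 μSv.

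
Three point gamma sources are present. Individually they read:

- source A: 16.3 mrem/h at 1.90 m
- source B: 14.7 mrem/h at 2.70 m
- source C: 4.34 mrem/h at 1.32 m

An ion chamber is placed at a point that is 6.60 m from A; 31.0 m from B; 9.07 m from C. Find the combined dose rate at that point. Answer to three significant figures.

Each source contributes Iᵢ·(dᵢ/rᵢ)²; contributions add.
A: 16.3 × (1.90/6.60)² = 1.351 mrem/h
B: 14.7 × (2.70/31.0)² = 0.1115 mrem/h
C: 4.34 × (1.32/9.07)² = 0.09192 mrem/h
Total = 1.351 + 0.1115 + 0.09192 = 1.554 mrem/h.

1.55 mrem/h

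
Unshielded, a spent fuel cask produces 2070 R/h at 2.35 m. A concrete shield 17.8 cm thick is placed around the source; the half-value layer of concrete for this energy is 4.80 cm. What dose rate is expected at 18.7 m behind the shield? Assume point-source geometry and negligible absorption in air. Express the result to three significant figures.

2.50 R/h

Distance alone: (2.35/18.7)² = 0.01579, so 2070 × 0.01579 = 32.69 R/h.
Shield: 17.8/4.80 = 3.708 half-value layers → attenuation 2^(−3.708) = 0.07652.
Combined: 32.69 × 0.07652 = 2.501 R/h.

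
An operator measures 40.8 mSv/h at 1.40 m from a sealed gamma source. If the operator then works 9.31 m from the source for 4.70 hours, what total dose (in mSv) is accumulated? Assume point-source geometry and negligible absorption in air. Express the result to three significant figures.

Applying the 1/r² law, rate at 9.31 m:
40.8 × (1.40/9.31)² = 40.8 × 0.02261 = 0.9225 mSv/h.
Dose = rate × time = 0.9225 mSv/h × 4.700 h = 4.336 mSv.

4.34 mSv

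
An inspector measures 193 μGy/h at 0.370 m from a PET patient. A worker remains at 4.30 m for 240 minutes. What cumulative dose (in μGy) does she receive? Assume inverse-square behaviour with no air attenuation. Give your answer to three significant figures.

Since intensity falls as 1/r², rate at 4.30 m:
(0.370/4.30)² = 0.007404, so 193 × 0.007404 = 1.429 μGy/h.
Dose = rate × time = 1.429 μGy/h × 4.000 h = 5.716 μGy.

5.72 μGy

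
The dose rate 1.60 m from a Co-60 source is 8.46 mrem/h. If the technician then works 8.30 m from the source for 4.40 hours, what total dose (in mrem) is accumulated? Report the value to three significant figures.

Intensity scales as (d₁/d₂)², so rate at 8.30 m:
8.46 × (1.60/8.30)² = 8.46 × 0.03716 = 0.3144 mrem/h.
Dose = rate × time = 0.3144 mrem/h × 4.400 h = 1.383 mrem.

1.38 mrem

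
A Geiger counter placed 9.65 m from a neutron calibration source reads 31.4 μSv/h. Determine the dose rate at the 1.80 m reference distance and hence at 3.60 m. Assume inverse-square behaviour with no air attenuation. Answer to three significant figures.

902 μSv/h; 226 μSv/h

By the inverse-square law,
At 1.80 m: 31.4 × (9.65/1.80)² = 31.4 × 28.74 = 902.4 μSv/h
At 3.60 m: 902.4 × (1.80/3.60)² = 902.4 × 0.2500 = 225.6 μSv/h.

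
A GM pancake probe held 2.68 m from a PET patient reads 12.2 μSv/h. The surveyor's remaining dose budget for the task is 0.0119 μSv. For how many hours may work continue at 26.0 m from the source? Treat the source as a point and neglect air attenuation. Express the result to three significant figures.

Applying the 1/r² law, rate at 26.0 m:
(2.68/26.0)² = 0.01062, so 12.2 × 0.01062 = 0.1296 μSv/h.
Stay time = 0.0119 μSv ÷ 0.1296 μSv/h = 0.09182 h.

0.0918 h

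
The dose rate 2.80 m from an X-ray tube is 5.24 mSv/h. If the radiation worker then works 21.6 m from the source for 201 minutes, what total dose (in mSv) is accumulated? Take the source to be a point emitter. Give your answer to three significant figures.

0.295 mSv

Applying the 1/r² law, rate at 21.6 m:
(2.80/21.6)² = 0.01680, so 5.24 × 0.01680 = 0.08803 mSv/h.
Dose = rate × time = 0.08803 mSv/h × 3.350 h = 0.2949 mSv.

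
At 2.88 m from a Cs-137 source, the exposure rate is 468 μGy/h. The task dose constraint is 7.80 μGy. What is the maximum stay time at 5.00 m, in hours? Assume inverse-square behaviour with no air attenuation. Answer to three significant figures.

Using I₁d₁² = I₂d₂², rate at 5.00 m:
(2.88/5.00)² = 0.3318, so 468 × 0.3318 = 155.3 μGy/h.
Stay time = 7.80 μGy ÷ 155.3 μGy/h = 0.05023 h.

0.0502 h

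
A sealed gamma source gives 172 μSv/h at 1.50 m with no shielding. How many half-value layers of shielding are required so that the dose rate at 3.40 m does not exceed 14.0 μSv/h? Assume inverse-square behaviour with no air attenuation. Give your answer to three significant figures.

1.26 half-value layers

At 3.40 m, distance alone gives 172 × (1.50/3.40)² = 172 × 0.1946 = 33.47 μSv/h.
Further attenuation needed: 33.47/14.0 = 2.391.
n = log₂(2.391) = 1.258 half-value layers.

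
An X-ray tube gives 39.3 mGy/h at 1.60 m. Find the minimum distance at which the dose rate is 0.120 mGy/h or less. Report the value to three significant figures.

Applying the 1/r² law, d₂ = d₁·√(I₁/I₂).
I₁/I₂ = 39.3/0.120 = 327.5, so d₂ = 1.60 × √327.5 = 28.96 m.

29.0 m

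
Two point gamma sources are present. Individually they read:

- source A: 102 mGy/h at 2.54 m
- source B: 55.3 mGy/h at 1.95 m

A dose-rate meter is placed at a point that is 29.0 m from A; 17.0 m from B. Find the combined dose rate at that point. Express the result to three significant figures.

Each source contributes Iᵢ·(dᵢ/rᵢ)²; contributions add.
A: 102 × (2.54/29.0)² = 0.7825 mGy/h
B: 55.3 × (1.95/17.0)² = 0.7276 mGy/h
Total = 0.7825 + 0.7276 = 1.510 mGy/h.

1.51 mGy/h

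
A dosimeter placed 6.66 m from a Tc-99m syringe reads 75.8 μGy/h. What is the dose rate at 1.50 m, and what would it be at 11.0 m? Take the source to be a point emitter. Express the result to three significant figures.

Applying the 1/r² law,
At 1.50 m: (6.66/1.50)² = 19.71, so 75.8 × 19.71 = 1494 μGy/h
At 11.0 m: (1.50/11.0)² = 0.01860, so 1494 × 0.01860 = 27.79 μGy/h.

1490 μGy/h; 27.8 μGy/h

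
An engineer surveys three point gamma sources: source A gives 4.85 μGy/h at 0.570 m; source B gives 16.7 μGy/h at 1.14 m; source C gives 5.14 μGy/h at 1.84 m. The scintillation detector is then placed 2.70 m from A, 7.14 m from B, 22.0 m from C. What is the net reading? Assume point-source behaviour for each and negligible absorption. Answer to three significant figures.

Each source contributes Iᵢ·(dᵢ/rᵢ)²; contributions add.
A: 4.85 × (0.570/2.70)² = 0.2162 μGy/h
B: 16.7 × (1.14/7.14)² = 0.4257 μGy/h
C: 5.14 × (1.84/22.0)² = 0.03595 μGy/h
Total = 0.2162 + 0.4257 + 0.03595 = 0.6779 μGy/h.

0.678 μGy/h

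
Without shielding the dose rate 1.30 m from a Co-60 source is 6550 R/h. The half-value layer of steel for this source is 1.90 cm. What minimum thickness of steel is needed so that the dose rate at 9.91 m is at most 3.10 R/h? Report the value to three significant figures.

9.85 cm

At 9.91 m, distance alone gives (1.30/9.91)² = 0.01721, so 6550 × 0.01721 = 112.7 R/h.
Further attenuation needed: 112.7/3.10 = 36.35.
n = log₂(36.35) = 5.184 half-value layers.
Thickness = 5.184 × 1.90 cm = 9.850 cm.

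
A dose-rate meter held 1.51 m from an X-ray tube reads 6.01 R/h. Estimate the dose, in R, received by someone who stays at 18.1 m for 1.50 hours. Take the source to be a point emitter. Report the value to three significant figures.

By the inverse-square law, rate at 18.1 m:
6.01 × (1.51/18.1)² = 6.01 × 0.006960 = 0.04183 R/h.
Dose = rate × time = 0.04183 R/h × 1.500 h = 0.06274 R.

0.0627 R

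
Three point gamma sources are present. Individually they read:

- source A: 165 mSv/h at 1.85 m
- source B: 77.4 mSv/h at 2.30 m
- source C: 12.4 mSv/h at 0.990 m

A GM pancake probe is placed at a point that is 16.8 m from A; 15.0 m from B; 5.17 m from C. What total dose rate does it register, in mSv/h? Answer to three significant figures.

By superposition, sum each source's inverse-square contribution:
A: 165 × (1.85/16.8)² = 2.001 mSv/h
B: 77.4 × (2.30/15.0)² = 1.820 mSv/h
C: 12.4 × (0.990/5.17)² = 0.4547 mSv/h
Total = 2.001 + 1.820 + 0.4547 = 4.276 mSv/h.

4.28 mSv/h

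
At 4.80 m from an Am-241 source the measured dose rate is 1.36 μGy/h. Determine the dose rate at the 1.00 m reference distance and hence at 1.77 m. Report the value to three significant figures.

Intensity scales as (d₁/d₂)², so
At 1.00 m: 1.36 × (4.80/1.00)² = 1.36 × 23.04 = 31.33 μGy/h
At 1.77 m: (1.00/1.77)² = 0.3192, so 31.33 × 0.3192 = 10.00 μGy/h.

31.3 μGy/h; 10.0 μGy/h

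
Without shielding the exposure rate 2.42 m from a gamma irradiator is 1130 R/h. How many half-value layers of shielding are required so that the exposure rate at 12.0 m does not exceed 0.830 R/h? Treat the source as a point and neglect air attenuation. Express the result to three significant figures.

5.79 half-value layers

At 12.0 m, distance alone gives (2.42/12.0)² = 0.04067, so 1130 × 0.04067 = 45.96 R/h.
Further attenuation needed: 45.96/0.830 = 55.37.
n = log₂(55.37) = 5.791 half-value layers.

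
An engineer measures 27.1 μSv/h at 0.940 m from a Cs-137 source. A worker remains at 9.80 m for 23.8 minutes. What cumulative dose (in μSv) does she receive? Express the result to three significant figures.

Since intensity falls as 1/r², rate at 9.80 m:
27.1 × (0.940/9.80)² = 27.1 × 0.009200 = 0.2493 μSv/h.
Dose = rate × time = 0.2493 μSv/h × 0.3967 h = 0.09890 μSv.

0.0989 μSv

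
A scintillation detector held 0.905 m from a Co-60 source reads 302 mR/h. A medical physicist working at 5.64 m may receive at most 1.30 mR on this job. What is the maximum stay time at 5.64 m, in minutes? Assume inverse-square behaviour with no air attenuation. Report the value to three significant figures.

Using I₁d₁² = I₂d₂², rate at 5.64 m:
302 × (0.905/5.64)² = 302 × 0.02575 = 7.776 mR/h.
Stay time = 1.30 mR ÷ 7.776 mR/h = 0.1672 h = 10.03 min.

10.0 min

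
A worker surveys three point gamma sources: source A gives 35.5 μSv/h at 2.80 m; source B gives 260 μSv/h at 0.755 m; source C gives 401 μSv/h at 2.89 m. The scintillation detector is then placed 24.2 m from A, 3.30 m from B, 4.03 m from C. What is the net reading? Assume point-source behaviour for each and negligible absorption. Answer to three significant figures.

By superposition, sum each source's inverse-square contribution:
A: 35.5 × (2.80/24.2)² = 0.4752 μSv/h
B: 260 × (0.755/3.30)² = 13.61 μSv/h
C: 401 × (2.89/4.03)² = 206.2 μSv/h
Total = 0.4752 + 13.61 + 206.2 = 220.3 μSv/h.

220 μSv/h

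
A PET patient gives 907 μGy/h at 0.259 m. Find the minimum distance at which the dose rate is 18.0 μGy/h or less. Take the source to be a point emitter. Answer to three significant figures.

1.84 m

Intensity scales as (d₁/d₂)², so d₂ = d₁·√(I₁/I₂).
I₁/I₂ = 907/18.0 = 50.39, so d₂ = 0.259 × √50.39 = 1.839 m.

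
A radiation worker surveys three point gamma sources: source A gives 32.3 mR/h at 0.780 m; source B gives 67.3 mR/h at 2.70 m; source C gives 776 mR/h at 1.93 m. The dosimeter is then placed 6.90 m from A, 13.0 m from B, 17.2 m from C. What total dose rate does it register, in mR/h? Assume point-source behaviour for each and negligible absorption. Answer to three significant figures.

13.1 mR/h

Each source contributes Iᵢ·(dᵢ/rᵢ)²; contributions add.
A: 32.3 × (0.780/6.90)² = 0.4128 mR/h
B: 67.3 × (2.70/13.0)² = 2.903 mR/h
C: 776 × (1.93/17.2)² = 9.771 mR/h
Total = 0.4128 + 2.903 + 9.771 = 13.09 mR/h.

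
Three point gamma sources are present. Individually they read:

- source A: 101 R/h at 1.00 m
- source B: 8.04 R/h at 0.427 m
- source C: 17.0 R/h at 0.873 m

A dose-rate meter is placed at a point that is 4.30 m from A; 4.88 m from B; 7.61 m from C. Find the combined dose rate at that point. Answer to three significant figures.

By superposition, sum each source's inverse-square contribution:
A: 101 × (1.00/4.30)² = 5.462 R/h
B: 8.04 × (0.427/4.88)² = 0.06156 R/h
C: 17.0 × (0.873/7.61)² = 0.2237 R/h
Total = 5.462 + 0.06156 + 0.2237 = 5.747 R/h.

5.75 R/h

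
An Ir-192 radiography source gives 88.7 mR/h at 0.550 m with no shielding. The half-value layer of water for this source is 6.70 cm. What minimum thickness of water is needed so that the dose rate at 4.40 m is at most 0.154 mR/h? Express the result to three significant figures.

At 4.40 m, distance alone gives 88.7 × (0.550/4.40)² = 88.7 × 0.01562 = 1.385 mR/h.
Further attenuation needed: 1.385/0.154 = 8.994.
n = log₂(8.994) = 3.169 half-value layers.
Thickness = 3.169 × 6.70 cm = 21.23 cm.

21.2 cm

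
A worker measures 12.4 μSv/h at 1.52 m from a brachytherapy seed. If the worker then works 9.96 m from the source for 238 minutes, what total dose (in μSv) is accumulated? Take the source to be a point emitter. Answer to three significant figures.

1.15 μSv

By the inverse-square law, rate at 9.96 m:
(1.52/9.96)² = 0.02329, so 12.4 × 0.02329 = 0.2888 μSv/h.
Dose = rate × time = 0.2888 μSv/h × 3.967 h = 1.146 μSv.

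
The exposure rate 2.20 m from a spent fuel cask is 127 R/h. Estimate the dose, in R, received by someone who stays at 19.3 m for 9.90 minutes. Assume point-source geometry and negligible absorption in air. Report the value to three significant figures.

0.272 R

By the inverse-square law, rate at 19.3 m:
127 × (2.20/19.3)² = 127 × 0.01299 = 1.650 R/h.
Dose = rate × time = 1.650 R/h × 0.1650 h = 0.2722 R.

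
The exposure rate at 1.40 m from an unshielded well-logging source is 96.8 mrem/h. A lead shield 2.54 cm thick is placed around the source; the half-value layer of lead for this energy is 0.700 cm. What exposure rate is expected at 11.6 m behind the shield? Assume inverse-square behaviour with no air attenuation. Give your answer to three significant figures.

Distance alone: (1.40/11.6)² = 0.01457, so 96.8 × 0.01457 = 1.410 mrem/h.
Shield: 2.54/0.700 = 3.629 half-value layers → attenuation 2^(−3.629) = 0.08083.
Combined: 1.410 × 0.08083 = 0.1140 mrem/h.

0.114 mrem/h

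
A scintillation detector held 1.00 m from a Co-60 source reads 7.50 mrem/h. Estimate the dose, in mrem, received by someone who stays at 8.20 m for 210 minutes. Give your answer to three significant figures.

Applying the 1/r² law, rate at 8.20 m:
(1.00/8.20)² = 0.01487, so 7.50 × 0.01487 = 0.1115 mrem/h.
Dose = rate × time = 0.1115 mrem/h × 3.500 h = 0.3902 mrem.

0.390 mrem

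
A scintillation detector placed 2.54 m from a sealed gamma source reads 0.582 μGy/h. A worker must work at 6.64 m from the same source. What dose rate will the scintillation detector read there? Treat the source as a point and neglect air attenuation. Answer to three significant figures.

Intensity scales as (d₁/d₂)², so scaling from 2.54 m to 6.64 m:
0.582 × (2.54/6.64)² = 0.582 × 0.1463 = 0.08515 μGy/h.

0.0852 μGy/h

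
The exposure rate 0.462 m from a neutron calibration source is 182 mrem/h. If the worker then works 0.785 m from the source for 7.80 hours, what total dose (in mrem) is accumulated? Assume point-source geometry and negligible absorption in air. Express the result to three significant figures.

Using I₁d₁² = I₂d₂², rate at 0.785 m:
182 × (0.462/0.785)² = 182 × 0.3464 = 63.04 mrem/h.
Dose = rate × time = 63.04 mrem/h × 7.800 h = 491.7 mrem.

492 mrem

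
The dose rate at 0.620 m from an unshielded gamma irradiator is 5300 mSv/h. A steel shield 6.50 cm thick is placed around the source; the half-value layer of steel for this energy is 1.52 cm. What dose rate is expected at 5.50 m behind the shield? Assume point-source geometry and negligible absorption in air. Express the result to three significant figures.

3.48 mSv/h

Distance alone: (0.620/5.50)² = 0.01271, so 5300 × 0.01271 = 67.36 mSv/h.
Shield: 6.50/1.52 = 4.276 half-value layers → attenuation 2^(−4.276) = 0.05162.
Combined: 67.36 × 0.05162 = 3.477 mSv/h.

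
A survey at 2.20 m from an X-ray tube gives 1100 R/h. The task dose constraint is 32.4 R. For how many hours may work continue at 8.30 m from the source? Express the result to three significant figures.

Since intensity falls as 1/r², rate at 8.30 m:
1100 × (2.20/8.30)² = 1100 × 0.07026 = 77.29 R/h.
Stay time = 32.4 R ÷ 77.29 R/h = 0.4192 h.

0.419 h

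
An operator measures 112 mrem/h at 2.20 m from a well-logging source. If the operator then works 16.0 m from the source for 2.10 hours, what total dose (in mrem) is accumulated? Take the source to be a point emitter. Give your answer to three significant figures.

Applying the 1/r² law, rate at 16.0 m:
112 × (2.20/16.0)² = 112 × 0.01891 = 2.118 mrem/h.
Dose = rate × time = 2.118 mrem/h × 2.100 h = 4.448 mrem.

4.45 mrem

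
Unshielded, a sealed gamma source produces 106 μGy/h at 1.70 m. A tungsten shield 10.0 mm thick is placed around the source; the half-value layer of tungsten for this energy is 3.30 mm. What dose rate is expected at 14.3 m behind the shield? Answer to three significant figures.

Distance alone: 106 × (1.70/14.3)² = 106 × 0.01413 = 1.498 μGy/h.
Shield: 10.0/3.30 = 3.030 half-value layers → attenuation 2^(−3.030) = 0.1224.
Combined: 1.498 × 0.1224 = 0.1834 μGy/h.

0.183 μGy/h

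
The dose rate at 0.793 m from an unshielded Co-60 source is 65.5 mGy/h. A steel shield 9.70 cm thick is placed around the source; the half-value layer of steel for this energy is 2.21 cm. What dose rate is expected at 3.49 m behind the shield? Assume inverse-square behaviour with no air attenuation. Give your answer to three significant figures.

Distance alone: (0.793/3.49)² = 0.05163, so 65.5 × 0.05163 = 3.382 mGy/h.
Shield: 9.70/2.21 = 4.389 half-value layers → attenuation 2^(−4.389) = 0.04773.
Combined: 3.382 × 0.04773 = 0.1614 mGy/h.

0.161 mGy/h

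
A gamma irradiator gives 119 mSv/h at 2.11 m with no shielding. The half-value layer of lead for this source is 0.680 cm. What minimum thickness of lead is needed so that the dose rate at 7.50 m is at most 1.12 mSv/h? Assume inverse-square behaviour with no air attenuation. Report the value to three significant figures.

2.09 cm

At 7.50 m, distance alone gives (2.11/7.50)² = 0.07915, so 119 × 0.07915 = 9.419 mSv/h.
Further attenuation needed: 9.419/1.12 = 8.410.
n = log₂(8.410) = 3.072 half-value layers.
Thickness = 3.072 × 0.680 cm = 2.089 cm.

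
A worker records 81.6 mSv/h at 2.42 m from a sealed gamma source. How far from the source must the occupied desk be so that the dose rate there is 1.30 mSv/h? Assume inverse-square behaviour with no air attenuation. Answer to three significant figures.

Since intensity falls as 1/r², d₂ = d₁·√(I₁/I₂).
I₁/I₂ = 81.6/1.30 = 62.77, so d₂ = 2.42 × √62.77 = 19.17 m.

19.2 m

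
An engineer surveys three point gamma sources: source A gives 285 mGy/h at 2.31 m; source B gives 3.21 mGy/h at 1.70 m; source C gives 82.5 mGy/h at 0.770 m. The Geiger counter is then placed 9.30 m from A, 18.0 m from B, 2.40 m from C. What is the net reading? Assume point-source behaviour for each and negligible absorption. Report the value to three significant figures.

26.1 mGy/h

Each source contributes Iᵢ·(dᵢ/rᵢ)²; contributions add.
A: 285 × (2.31/9.30)² = 17.58 mGy/h
B: 3.21 × (1.70/18.0)² = 0.02863 mGy/h
C: 82.5 × (0.770/2.40)² = 8.492 mGy/h
Total = 17.58 + 0.02863 + 8.492 = 26.10 mGy/h.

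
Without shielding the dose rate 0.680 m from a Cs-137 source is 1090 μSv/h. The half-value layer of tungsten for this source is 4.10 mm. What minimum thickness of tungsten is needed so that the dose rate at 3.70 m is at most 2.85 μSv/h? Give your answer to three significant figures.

15.1 mm

At 3.70 m, distance alone gives (0.680/3.70)² = 0.03378, so 1090 × 0.03378 = 36.82 μSv/h.
Further attenuation needed: 36.82/2.85 = 12.92.
n = log₂(12.92) = 3.692 half-value layers.
Thickness = 3.692 × 4.10 mm = 15.14 mm.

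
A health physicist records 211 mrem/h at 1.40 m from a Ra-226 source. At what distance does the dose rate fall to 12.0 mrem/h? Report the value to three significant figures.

5.87 m

Using I₁d₁² = I₂d₂², d₂ = d₁·√(I₁/I₂).
I₁/I₂ = 211/12.0 = 17.58, so d₂ = 1.40 × √17.58 = 5.870 m.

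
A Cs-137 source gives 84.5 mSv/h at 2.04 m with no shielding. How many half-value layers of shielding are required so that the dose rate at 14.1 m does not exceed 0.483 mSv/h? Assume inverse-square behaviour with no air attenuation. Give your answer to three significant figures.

At 14.1 m, distance alone gives 84.5 × (2.04/14.1)² = 84.5 × 0.02093 = 1.769 mSv/h.
Further attenuation needed: 1.769/0.483 = 3.663.
n = log₂(3.663) = 1.873 half-value layers.

1.87 half-value layers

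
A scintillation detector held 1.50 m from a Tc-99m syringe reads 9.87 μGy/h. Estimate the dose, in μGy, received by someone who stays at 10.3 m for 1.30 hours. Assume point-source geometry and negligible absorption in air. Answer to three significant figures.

0.272 μGy

Using I₁d₁² = I₂d₂², rate at 10.3 m:
9.87 × (1.50/10.3)² = 9.87 × 0.02121 = 0.2093 μGy/h.
Dose = rate × time = 0.2093 μGy/h × 1.300 h = 0.2721 μGy.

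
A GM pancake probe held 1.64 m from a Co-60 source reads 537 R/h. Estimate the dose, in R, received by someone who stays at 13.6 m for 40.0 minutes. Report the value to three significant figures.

Intensity scales as (d₁/d₂)², so rate at 13.6 m:
537 × (1.64/13.6)² = 537 × 0.01454 = 7.808 R/h.
Dose = rate × time = 7.808 R/h × 0.6667 h = 5.206 R.

5.21 R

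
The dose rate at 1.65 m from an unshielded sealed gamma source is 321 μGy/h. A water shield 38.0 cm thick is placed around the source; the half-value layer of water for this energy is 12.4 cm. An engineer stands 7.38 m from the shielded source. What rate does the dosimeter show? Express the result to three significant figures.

Distance alone: (1.65/7.38)² = 0.04999, so 321 × 0.04999 = 16.05 μGy/h.
Shield: 38.0/12.4 = 3.065 half-value layers → attenuation 2^(−3.065) = 0.1195.
Combined: 16.05 × 0.1195 = 1.918 μGy/h.

1.92 μGy/h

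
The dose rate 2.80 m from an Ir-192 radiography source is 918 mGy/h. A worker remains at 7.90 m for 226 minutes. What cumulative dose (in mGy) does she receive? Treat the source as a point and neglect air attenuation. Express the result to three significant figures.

Applying the 1/r² law, rate at 7.90 m:
918 × (2.80/7.90)² = 918 × 0.1256 = 115.3 mGy/h.
Dose = rate × time = 115.3 mGy/h × 3.767 h = 434.3 mGy.

434 mGy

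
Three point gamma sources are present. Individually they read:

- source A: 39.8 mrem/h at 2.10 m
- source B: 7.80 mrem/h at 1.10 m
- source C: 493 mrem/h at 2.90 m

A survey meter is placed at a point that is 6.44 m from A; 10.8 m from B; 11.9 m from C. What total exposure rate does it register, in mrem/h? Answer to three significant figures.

Each source contributes Iᵢ·(dᵢ/rᵢ)²; contributions add.
A: 39.8 × (2.10/6.44)² = 4.232 mrem/h
B: 7.80 × (1.10/10.8)² = 0.08092 mrem/h
C: 493 × (2.90/11.9)² = 29.28 mrem/h
Total = 4.232 + 0.08092 + 29.28 = 33.59 mrem/h.

33.6 mrem/h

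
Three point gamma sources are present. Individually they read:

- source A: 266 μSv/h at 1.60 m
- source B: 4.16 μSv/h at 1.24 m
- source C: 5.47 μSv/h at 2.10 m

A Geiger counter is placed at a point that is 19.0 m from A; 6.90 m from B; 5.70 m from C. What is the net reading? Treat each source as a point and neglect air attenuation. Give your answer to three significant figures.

2.76 μSv/h

Each source contributes Iᵢ·(dᵢ/rᵢ)²; contributions add.
A: 266 × (1.60/19.0)² = 1.886 μSv/h
B: 4.16 × (1.24/6.90)² = 0.1344 μSv/h
C: 5.47 × (2.10/5.70)² = 0.7425 μSv/h
Total = 1.886 + 0.1344 + 0.7425 = 2.763 μSv/h.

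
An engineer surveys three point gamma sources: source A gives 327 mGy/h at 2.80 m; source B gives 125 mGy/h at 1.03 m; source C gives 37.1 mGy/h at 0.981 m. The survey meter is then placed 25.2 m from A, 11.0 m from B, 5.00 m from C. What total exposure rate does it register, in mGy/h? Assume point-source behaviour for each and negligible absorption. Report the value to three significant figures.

6.56 mGy/h

By superposition, sum each source's inverse-square contribution:
A: 327 × (2.80/25.2)² = 4.037 mGy/h
B: 125 × (1.03/11.0)² = 1.096 mGy/h
C: 37.1 × (0.981/5.00)² = 1.428 mGy/h
Total = 4.037 + 1.096 + 1.428 = 6.561 mGy/h.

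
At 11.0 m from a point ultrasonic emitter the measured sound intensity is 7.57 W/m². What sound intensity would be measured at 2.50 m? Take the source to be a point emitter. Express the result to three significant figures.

By the inverse-square law, scaling from 11.0 m to 2.50 m:
(11.0/2.50)² = 19.36, so 7.57 × 19.36 = 146.6 W/m².

147 W/m²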